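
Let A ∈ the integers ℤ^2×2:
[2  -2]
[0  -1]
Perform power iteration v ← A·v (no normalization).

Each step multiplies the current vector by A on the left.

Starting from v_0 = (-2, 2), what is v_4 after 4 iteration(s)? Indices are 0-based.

v_0 = (-2, 2).
v_1 = A·v_0 = (-8, -2).
v_2 = A·v_1 = (-12, 2).
v_3 = A·v_2 = (-28, -2).
v_4 = A·v_3 = (-52, 2).

v_4 = (-52, 2)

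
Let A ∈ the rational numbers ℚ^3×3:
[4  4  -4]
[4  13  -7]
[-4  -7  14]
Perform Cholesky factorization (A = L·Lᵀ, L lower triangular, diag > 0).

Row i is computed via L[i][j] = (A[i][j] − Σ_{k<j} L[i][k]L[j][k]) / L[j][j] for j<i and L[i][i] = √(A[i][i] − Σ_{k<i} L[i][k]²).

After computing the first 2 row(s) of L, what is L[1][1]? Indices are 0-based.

Step 1: L[0][0] = √(4) = 2.
  L[1][0] = (4) / L[0][0] = 2.
Step 2: L[1][1] = √(9) = 3.

L[1][1] = 3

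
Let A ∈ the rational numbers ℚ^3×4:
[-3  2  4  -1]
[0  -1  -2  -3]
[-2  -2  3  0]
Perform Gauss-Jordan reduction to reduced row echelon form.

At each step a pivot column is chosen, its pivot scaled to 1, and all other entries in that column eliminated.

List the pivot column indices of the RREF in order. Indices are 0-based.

step 1: normalize row 0 (÷-3) = (1, -2/3, -4/3, 1/3)
  row 2: subtract -2×row0 = (0, -10/3, 1/3, 2/3)
step 2: normalize row 1 (÷-1) = (0, 1, 2, 3)
  row 0: subtract -2/3×row1 = (1, 0, 0, 7/3)
  row 2: subtract -10/3×row1 = (0, 0, 7, 32/3)
step 3: normalize row 2 (÷7) = (0, 0, 1, 32/21)
  row 1: subtract 2×row2 = (0, 1, 0, -1/21)

pivot columns: 0, 1, 2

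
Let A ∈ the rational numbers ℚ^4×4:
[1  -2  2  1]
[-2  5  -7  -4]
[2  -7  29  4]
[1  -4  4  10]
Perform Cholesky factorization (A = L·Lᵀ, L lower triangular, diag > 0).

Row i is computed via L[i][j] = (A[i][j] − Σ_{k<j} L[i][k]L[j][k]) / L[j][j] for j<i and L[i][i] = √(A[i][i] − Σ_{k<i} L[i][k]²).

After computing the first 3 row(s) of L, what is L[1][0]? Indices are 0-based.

L[1][0] = -2

Step 1: L[0][0] = √(1) = 1.
  L[1][0] = (-2) / L[0][0] = -2.
Step 2: L[1][1] = √(1) = 1.
  L[2][0] = (2) / L[0][0] = 2.
  L[2][1] = (-3) / L[1][1] = -3.
Step 3: L[2][2] = √(16) = 4.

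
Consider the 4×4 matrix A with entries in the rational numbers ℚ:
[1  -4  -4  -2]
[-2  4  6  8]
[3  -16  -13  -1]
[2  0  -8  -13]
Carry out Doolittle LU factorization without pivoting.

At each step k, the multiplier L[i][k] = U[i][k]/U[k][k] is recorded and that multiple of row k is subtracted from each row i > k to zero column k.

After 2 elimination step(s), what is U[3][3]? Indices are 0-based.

Step 1: pivot at (0,0) is 1.
  row1 ← row1 − (-2)·row0  ⇒  L[1][0]=-2, U row1=(0, -4, -2, 4)
  row2 ← row2 − (3)·row0  ⇒  L[2][0]=3, U row2=(0, -4, -1, 5)
  row3 ← row3 − (2)·row0  ⇒  L[3][0]=2, U row3=(0, 8, 0, -9)
Step 2: pivot at (1,1) is -4.
  row2 ← row2 − (1)·row1  ⇒  L[2][1]=1, U row2=(0, 0, 1, 1)
  row3 ← row3 − (-2)·row1  ⇒  L[3][1]=-2, U row3=(0, 0, -4, -1)

U[3][3] = -1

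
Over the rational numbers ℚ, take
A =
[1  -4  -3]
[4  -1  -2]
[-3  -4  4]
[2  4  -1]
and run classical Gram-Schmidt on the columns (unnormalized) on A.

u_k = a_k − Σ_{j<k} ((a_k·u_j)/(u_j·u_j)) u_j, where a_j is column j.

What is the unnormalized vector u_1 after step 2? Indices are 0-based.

u_1 = (-22/5, -13/5, -14/5, 16/5)

Step 1: u_0 = a_0 = (1, 4, -3, 2).
Step 2: u_1 = a_1 − (2/5)·u_0 = (-22/5, -13/5, -14/5, 16/5).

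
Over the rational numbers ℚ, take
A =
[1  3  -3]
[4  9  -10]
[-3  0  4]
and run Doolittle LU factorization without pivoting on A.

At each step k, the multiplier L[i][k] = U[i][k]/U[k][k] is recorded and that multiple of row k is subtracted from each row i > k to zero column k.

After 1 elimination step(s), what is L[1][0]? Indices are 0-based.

[col 0] pivot 1
  R1 -= 4*R0 → (0, -3, 2)  (L[1][0] := 4)
  R2 -= -3*R0 → (0, 9, -5)  (L[2][0] := -3)

L[1][0] = 4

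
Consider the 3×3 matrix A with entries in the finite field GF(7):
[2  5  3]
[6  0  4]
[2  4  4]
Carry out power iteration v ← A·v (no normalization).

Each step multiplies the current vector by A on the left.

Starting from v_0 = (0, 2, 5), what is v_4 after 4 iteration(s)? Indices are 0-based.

v_4 = (2, 5, 2)

v_0 = (0, 2, 5).
v_1 = A·v_0 = (4, 6, 0).
v_2 = A·v_1 = (3, 3, 4).
v_3 = A·v_2 = (5, 6, 6).
v_4 = A·v_3 = (2, 5, 2).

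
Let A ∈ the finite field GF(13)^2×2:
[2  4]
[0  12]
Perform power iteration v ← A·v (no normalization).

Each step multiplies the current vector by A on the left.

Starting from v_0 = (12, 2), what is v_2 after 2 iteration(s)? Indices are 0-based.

v_2 = (4, 2)

v_0 = (12, 2).
v_1 = A·v_0 = (6, 11).
v_2 = A·v_1 = (4, 2).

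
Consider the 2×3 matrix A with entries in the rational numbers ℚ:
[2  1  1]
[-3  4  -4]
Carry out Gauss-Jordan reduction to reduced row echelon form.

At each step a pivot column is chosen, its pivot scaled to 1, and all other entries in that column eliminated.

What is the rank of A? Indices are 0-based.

rank = 2

pivot(0,0)=2: scale R0 → (1, 1/2, 1/2)
  clear (1,0): R1 −= (-3)R0 → (0, 11/2, -5/2)
pivot(1,1)=11/2: scale R1 → (0, 1, -5/11)
  clear (0,1): R0 −= (1/2)R1 → (1, 0, 8/11)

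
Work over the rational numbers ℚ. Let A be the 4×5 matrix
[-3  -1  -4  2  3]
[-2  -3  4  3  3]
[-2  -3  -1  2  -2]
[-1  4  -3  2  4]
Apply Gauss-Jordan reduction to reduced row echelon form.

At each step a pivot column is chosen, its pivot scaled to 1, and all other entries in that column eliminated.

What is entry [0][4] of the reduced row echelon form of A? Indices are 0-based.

pivot(0,0)=-3: scale R0 → (1, 1/3, 4/3, -2/3, -1)
  clear (1,0): R1 −= (-2)R0 → (0, -7/3, 20/3, 5/3, 1)
  clear (2,0): R2 −= (-2)R0 → (0, -7/3, 5/3, 2/3, -4)
  clear (3,0): R3 −= (-1)R0 → (0, 13/3, -5/3, 4/3, 3)
pivot(1,1)=-7/3: scale R1 → (0, 1, -20/7, -5/7, -3/7)
  clear (0,1): R0 −= (1/3)R1 → (1, 0, 16/7, -3/7, -6/7)
  clear (2,1): R2 −= (-7/3)R1 → (0, 0, -5, -1, -5)
  clear (3,1): R3 −= (13/3)R1 → (0, 0, 75/7, 31/7, 34/7)
pivot(2,2)=-5: scale R2 → (0, 0, 1, 1/5, 1)
  clear (0,2): R0 −= (16/7)R2 → (1, 0, 0, -31/35, -22/7)
  clear (1,2): R1 −= (-20/7)R2 → (0, 1, 0, -1/7, 17/7)
  clear (3,2): R3 −= (75/7)R2 → (0, 0, 0, 16/7, -41/7)
pivot(3,3)=16/7: scale R3 → (0, 0, 0, 1, -41/16)
  clear (0,3): R0 −= (-31/35)R3 → (1, 0, 0, 0, -433/80)
  clear (1,3): R1 −= (-1/7)R3 → (0, 1, 0, 0, 33/16)
  clear (2,3): R2 −= (1/5)R3 → (0, 0, 1, 0, 121/80)

M[0][4] = -433/80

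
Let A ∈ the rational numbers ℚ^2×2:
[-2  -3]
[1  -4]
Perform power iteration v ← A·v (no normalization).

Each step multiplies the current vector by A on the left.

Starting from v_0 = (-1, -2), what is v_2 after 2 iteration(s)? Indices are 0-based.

v_2 = (-37, -20)

v_0 = (-1, -2).
v_1 = A·v_0 = (8, 7).
v_2 = A·v_1 = (-37, -20).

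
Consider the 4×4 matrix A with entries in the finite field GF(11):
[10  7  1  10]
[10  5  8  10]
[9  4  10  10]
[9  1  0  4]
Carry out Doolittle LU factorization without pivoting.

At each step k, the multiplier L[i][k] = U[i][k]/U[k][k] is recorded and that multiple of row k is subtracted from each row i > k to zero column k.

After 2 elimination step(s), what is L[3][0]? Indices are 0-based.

[col 0] pivot 10
  R1 -= 1*R0 → (0, 9, 7, 0)  (L[1][0] := 1)
  R2 -= 2*R0 → (0, 1, 8, 1)  (L[2][0] := 2)
  R3 -= 2*R0 → (0, 9, 9, 6)  (L[3][0] := 2)
[col 1] pivot 9
  R2 -= 5*R1 → (0, 0, 6, 1)  (L[2][1] := 5)
  R3 -= 1*R1 → (0, 0, 2, 6)  (L[3][1] := 1)

L[3][0] = 2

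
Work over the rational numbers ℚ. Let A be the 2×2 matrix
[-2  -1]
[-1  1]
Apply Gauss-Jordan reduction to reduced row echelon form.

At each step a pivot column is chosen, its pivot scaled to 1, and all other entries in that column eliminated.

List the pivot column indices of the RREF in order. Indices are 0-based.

step 1: normalize row 0 (÷-2) = (1, 1/2)
  row 1: subtract -1×row0 = (0, 3/2)
step 2: normalize row 1 (÷3/2) = (0, 1)
  row 0: subtract 1/2×row1 = (1, 0)

pivot columns: 0, 1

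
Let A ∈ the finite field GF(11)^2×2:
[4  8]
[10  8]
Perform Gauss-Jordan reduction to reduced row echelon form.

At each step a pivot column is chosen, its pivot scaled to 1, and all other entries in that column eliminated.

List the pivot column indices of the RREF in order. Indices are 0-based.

step 1: normalize row 0 (÷4) = (1, 2)
  row 1: subtract 10×row0 = (0, 10)
step 2: normalize row 1 (÷10) = (0, 1)
  row 0: subtract 2×row1 = (1, 0)

pivot columns: 0, 1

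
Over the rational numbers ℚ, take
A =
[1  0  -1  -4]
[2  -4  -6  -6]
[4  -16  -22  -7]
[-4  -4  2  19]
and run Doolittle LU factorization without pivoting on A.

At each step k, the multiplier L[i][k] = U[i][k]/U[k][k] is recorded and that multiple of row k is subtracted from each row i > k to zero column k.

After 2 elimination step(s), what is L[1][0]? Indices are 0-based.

L[1][0] = 2

[col 0] pivot 1
  R1 -= 2*R0 → (0, -4, -4, 2)  (L[1][0] := 2)
  R2 -= 4*R0 → (0, -16, -18, 9)  (L[2][0] := 4)
  R3 -= -4*R0 → (0, -4, -2, 3)  (L[3][0] := -4)
[col 1] pivot -4
  R2 -= 4*R1 → (0, 0, -2, 1)  (L[2][1] := 4)
  R3 -= 1*R1 → (0, 0, 2, 1)  (L[3][1] := 1)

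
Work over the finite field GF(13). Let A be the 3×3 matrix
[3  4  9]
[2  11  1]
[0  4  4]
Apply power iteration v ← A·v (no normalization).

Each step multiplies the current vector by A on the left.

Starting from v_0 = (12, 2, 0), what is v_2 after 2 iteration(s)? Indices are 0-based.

v_0 = (12, 2, 0).
v_1 = A·v_0 = (5, 7, 8).
v_2 = A·v_1 = (11, 4, 8).

v_2 = (11, 4, 8)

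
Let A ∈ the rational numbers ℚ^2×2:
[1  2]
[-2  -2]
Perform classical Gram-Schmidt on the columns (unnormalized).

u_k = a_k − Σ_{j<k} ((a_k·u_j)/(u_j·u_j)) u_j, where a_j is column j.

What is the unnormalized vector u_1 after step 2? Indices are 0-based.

Step 1: u_0 = a_0 = (1, -2).
Step 2: u_1 = a_1 − (6/5)·u_0 = (4/5, 2/5).

u_1 = (4/5, 2/5)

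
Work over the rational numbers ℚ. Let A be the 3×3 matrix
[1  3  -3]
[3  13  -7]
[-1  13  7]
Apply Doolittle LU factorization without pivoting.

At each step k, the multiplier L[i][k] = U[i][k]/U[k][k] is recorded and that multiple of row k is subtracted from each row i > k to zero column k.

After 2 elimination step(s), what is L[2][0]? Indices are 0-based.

L[2][0] = -1

k=0: U[0][0]=1
  eliminate (1,0): mult=3, new row 1: (0, 4, 2); set L[1][0]=3
  eliminate (2,0): mult=-1, new row 2: (0, 16, 4); set L[2][0]=-1
k=1: U[1][1]=4
  eliminate (2,1): mult=4, new row 2: (0, 0, -4); set L[2][1]=4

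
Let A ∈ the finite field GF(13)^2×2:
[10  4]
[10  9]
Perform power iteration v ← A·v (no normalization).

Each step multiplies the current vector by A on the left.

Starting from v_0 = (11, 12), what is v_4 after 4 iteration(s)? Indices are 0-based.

v_0 = (11, 12).
v_1 = A·v_0 = (2, 10).
v_2 = A·v_1 = (8, 6).
v_3 = A·v_2 = (0, 4).
v_4 = A·v_3 = (3, 10).

v_4 = (3, 10)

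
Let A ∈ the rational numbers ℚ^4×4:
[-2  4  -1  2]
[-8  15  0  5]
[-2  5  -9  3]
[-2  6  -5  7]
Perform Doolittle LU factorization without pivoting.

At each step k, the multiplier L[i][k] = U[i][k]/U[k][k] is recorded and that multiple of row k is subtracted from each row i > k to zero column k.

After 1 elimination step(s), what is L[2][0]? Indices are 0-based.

L[2][0] = 1

Step 1: pivot at (0,0) is -2.
  row1 ← row1 − (4)·row0  ⇒  L[1][0]=4, U row1=(0, -1, 4, -3)
  row2 ← row2 − (1)·row0  ⇒  L[2][0]=1, U row2=(0, 1, -8, 1)
  row3 ← row3 − (1)·row0  ⇒  L[3][0]=1, U row3=(0, 2, -4, 5)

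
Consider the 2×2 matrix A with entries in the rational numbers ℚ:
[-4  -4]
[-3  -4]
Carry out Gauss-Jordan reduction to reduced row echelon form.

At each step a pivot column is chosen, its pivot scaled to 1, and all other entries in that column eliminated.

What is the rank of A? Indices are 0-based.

step 1: normalize row 0 (÷-4) = (1, 1)
  row 1: subtract -3×row0 = (0, -1)
step 2: normalize row 1 (÷-1) = (0, 1)
  row 0: subtract 1×row1 = (1, 0)

rank = 2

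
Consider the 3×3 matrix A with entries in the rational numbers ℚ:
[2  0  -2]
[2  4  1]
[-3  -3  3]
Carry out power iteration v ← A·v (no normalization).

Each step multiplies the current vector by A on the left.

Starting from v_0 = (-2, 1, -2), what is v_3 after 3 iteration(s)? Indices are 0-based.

v_0 = (-2, 1, -2).
v_1 = A·v_0 = (0, -2, -3).
v_2 = A·v_1 = (6, -11, -3).
v_3 = A·v_2 = (18, -35, 6).

v_3 = (18, -35, 6)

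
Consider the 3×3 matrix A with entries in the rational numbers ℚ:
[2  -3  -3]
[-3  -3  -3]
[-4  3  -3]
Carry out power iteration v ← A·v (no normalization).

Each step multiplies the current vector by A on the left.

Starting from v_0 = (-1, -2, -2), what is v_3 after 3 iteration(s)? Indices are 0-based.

v_3 = (208, 393, -92)

v_0 = (-1, -2, -2).
v_1 = A·v_0 = (10, 15, 4).
v_2 = A·v_1 = (-37, -87, -7).
v_3 = A·v_2 = (208, 393, -92).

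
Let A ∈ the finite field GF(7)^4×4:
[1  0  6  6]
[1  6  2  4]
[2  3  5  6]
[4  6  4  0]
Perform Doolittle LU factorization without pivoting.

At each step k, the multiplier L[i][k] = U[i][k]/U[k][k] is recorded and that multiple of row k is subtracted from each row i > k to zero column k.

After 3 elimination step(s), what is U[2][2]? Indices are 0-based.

U[2][2] = 2

k=0: U[0][0]=1
  eliminate (1,0): mult=1, new row 1: (0, 6, 3, 5); set L[1][0]=1
  eliminate (2,0): mult=2, new row 2: (0, 3, 0, 1); set L[2][0]=2
  eliminate (3,0): mult=4, new row 3: (0, 6, 1, 4); set L[3][0]=4
k=1: U[1][1]=6
  eliminate (2,1): mult=4, new row 2: (0, 0, 2, 2); set L[2][1]=4
  eliminate (3,1): mult=1, new row 3: (0, 0, 5, 6); set L[3][1]=1
k=2: U[2][2]=2
  eliminate (3,2): mult=6, new row 3: (0, 0, 0, 1); set L[3][2]=6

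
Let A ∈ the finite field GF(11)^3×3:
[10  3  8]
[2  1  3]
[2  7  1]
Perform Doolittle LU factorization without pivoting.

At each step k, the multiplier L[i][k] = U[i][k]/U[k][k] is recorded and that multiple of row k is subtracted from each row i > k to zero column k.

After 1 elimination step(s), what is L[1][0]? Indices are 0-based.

Step 1: pivot at (0,0) is 10.
  row1 ← row1 − (9)·row0  ⇒  L[1][0]=9, U row1=(0, 7, 8)
  row2 ← row2 − (9)·row0  ⇒  L[2][0]=9, U row2=(0, 2, 6)

L[1][0] = 9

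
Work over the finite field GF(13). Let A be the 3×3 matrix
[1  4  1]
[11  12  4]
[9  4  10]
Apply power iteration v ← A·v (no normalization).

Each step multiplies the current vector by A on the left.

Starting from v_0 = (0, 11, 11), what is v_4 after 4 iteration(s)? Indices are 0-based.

v_0 = (0, 11, 11).
v_1 = A·v_0 = (3, 7, 11).
v_2 = A·v_1 = (3, 5, 9).
v_3 = A·v_2 = (6, 12, 7).
v_4 = A·v_3 = (9, 4, 3).

v_4 = (9, 4, 3)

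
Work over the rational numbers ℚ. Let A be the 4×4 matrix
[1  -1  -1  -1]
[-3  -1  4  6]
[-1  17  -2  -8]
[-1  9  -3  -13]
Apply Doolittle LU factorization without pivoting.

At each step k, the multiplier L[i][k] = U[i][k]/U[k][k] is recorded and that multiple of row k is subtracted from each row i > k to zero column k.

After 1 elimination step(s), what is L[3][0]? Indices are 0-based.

Step 1: pivot at (0,0) is 1.
  row1 ← row1 − (-3)·row0  ⇒  L[1][0]=-3, U row1=(0, -4, 1, 3)
  row2 ← row2 − (-1)·row0  ⇒  L[2][0]=-1, U row2=(0, 16, -3, -9)
  row3 ← row3 − (-1)·row0  ⇒  L[3][0]=-1, U row3=(0, 8, -4, -14)

L[3][0] = -1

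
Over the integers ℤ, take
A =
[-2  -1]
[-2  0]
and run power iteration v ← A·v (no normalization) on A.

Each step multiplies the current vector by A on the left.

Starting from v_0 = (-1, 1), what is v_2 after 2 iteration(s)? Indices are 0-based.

v_0 = (-1, 1).
v_1 = A·v_0 = (1, 2).
v_2 = A·v_1 = (-4, -2).

v_2 = (-4, -2)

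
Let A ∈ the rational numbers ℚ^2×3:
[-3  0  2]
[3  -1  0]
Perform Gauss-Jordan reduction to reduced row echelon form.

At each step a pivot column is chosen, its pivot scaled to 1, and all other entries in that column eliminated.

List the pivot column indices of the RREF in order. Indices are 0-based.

pivot(0,0)=-3: scale R0 → (1, 0, -2/3)
  clear (1,0): R1 −= (3)R0 → (0, -1, 2)
pivot(1,1)=-1: scale R1 → (0, 1, -2)

pivot columns: 0, 1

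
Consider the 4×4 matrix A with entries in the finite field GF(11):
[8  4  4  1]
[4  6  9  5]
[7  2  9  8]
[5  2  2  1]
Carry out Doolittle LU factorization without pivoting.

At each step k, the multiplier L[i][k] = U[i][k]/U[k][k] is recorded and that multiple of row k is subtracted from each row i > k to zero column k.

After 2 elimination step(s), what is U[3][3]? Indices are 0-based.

[col 0] pivot 8
  R1 -= 6*R0 → (0, 4, 7, 10)  (L[1][0] := 6)
  R2 -= 5*R0 → (0, 4, 0, 3)  (L[2][0] := 5)
  R3 -= 2*R0 → (0, 5, 5, 10)  (L[3][0] := 2)
[col 1] pivot 4
  R2 -= 1*R1 → (0, 0, 4, 4)  (L[2][1] := 1)
  R3 -= 4*R1 → (0, 0, 10, 3)  (L[3][1] := 4)

U[3][3] = 3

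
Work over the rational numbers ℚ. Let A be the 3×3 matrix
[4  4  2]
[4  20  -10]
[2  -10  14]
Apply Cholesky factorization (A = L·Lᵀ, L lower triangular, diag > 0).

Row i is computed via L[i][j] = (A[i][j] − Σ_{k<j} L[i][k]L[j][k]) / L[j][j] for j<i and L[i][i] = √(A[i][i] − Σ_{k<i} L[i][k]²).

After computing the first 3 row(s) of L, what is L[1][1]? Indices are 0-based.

L[1][1] = 4

Step 1: L[0][0] = √(4) = 2.
  L[1][0] = (4) / L[0][0] = 2.
Step 2: L[1][1] = √(16) = 4.
  L[2][0] = (2) / L[0][0] = 1.
  L[2][1] = (-12) / L[1][1] = -3.
Step 3: L[2][2] = √(4) = 2.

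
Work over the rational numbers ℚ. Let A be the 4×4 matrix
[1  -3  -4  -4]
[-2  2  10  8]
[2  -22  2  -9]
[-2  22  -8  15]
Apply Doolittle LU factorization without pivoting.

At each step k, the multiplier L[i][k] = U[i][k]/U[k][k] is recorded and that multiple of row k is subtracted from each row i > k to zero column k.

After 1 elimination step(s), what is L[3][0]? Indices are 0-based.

L[3][0] = -2

k=0: U[0][0]=1
  eliminate (1,0): mult=-2, new row 1: (0, -4, 2, 0); set L[1][0]=-2
  eliminate (2,0): mult=2, new row 2: (0, -16, 10, -1); set L[2][0]=2
  eliminate (3,0): mult=-2, new row 3: (0, 16, -16, 7); set L[3][0]=-2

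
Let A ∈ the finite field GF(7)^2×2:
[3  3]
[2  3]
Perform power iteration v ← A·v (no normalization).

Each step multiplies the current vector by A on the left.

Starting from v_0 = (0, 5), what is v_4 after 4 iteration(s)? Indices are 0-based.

v_4 = (5, 0)

v_0 = (0, 5).
v_1 = A·v_0 = (1, 1).
v_2 = A·v_1 = (6, 5).
v_3 = A·v_2 = (5, 6).
v_4 = A·v_3 = (5, 0).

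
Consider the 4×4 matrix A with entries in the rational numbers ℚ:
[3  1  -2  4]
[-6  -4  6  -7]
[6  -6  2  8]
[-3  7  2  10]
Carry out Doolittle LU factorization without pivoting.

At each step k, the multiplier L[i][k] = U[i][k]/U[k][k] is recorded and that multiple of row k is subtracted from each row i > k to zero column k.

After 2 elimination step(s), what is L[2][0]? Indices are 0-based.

L[2][0] = 2

[col 0] pivot 3
  R1 -= -2*R0 → (0, -2, 2, 1)  (L[1][0] := -2)
  R2 -= 2*R0 → (0, -8, 6, 0)  (L[2][0] := 2)
  R3 -= -1*R0 → (0, 8, 0, 14)  (L[3][0] := -1)
[col 1] pivot -2
  R2 -= 4*R1 → (0, 0, -2, -4)  (L[2][1] := 4)
  R3 -= -4*R1 → (0, 0, 8, 18)  (L[3][1] := -4)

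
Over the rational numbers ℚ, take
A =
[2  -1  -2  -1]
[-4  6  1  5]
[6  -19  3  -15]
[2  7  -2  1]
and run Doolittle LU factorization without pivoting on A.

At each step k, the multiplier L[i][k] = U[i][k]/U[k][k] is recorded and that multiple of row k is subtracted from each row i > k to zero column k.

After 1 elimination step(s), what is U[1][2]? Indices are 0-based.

k=0: U[0][0]=2
  eliminate (1,0): mult=-2, new row 1: (0, 4, -3, 3); set L[1][0]=-2
  eliminate (2,0): mult=3, new row 2: (0, -16, 9, -12); set L[2][0]=3
  eliminate (3,0): mult=1, new row 3: (0, 8, 0, 2); set L[3][0]=1

U[1][2] = -3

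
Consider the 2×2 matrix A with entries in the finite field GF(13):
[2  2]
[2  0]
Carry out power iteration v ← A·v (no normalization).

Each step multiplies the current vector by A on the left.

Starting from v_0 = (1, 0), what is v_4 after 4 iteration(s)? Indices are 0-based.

v_0 = (1, 0).
v_1 = A·v_0 = (2, 2).
v_2 = A·v_1 = (8, 4).
v_3 = A·v_2 = (11, 3).
v_4 = A·v_3 = (2, 9).

v_4 = (2, 9)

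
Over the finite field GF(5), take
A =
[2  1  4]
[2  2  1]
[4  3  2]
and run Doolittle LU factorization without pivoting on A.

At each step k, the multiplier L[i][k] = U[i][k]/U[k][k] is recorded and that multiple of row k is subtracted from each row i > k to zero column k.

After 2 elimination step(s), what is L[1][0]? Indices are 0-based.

Step 1: pivot at (0,0) is 2.
  row1 ← row1 − (1)·row0  ⇒  L[1][0]=1, U row1=(0, 1, 2)
  row2 ← row2 − (2)·row0  ⇒  L[2][0]=2, U row2=(0, 1, 4)
Step 2: pivot at (1,1) is 1.
  row2 ← row2 − (1)·row1  ⇒  L[2][1]=1, U row2=(0, 0, 2)

L[1][0] = 1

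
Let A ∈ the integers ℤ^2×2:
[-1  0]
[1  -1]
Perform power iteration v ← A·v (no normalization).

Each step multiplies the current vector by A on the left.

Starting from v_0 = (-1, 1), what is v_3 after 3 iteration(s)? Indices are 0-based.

v_3 = (1, -4)

v_0 = (-1, 1).
v_1 = A·v_0 = (1, -2).
v_2 = A·v_1 = (-1, 3).
v_3 = A·v_2 = (1, -4).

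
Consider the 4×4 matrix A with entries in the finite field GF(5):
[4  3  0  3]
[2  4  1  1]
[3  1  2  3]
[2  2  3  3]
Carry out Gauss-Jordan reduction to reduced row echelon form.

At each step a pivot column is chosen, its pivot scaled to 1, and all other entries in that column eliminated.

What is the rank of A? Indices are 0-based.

rank = 4

step 1: normalize row 0 (÷4) = (1, 2, 0, 2)
  row 1: subtract 2×row0 = (0, 0, 1, 2)
  row 2: subtract 3×row0 = (0, 0, 2, 2)
  row 3: subtract 2×row0 = (0, 3, 3, 4)
step 2: exchange rows 1,3
step 2: normalize row 1 (÷3) = (0, 1, 1, 3)
  row 0: subtract 2×row1 = (1, 0, 3, 1)
step 3: normalize row 2 (÷2) = (0, 0, 1, 1)
  row 0: subtract 3×row2 = (1, 0, 0, 3)
  row 1: subtract 1×row2 = (0, 1, 0, 2)
  row 3: subtract 1×row2 = (0, 0, 0, 1)
step 4: normalize row 3 (÷1) = (0, 0, 0, 1)
  row 0: subtract 3×row3 = (1, 0, 0, 0)
  row 1: subtract 2×row3 = (0, 1, 0, 0)
  row 2: subtract 1×row3 = (0, 0, 1, 0)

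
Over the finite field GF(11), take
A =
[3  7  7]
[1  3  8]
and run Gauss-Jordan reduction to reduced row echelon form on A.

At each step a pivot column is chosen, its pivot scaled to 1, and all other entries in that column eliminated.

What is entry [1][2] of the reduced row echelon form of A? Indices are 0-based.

step 1: normalize row 0 (÷3) = (1, 6, 6)
  row 1: subtract 1×row0 = (0, 8, 2)
step 2: normalize row 1 (÷8) = (0, 1, 3)
  row 0: subtract 6×row1 = (1, 0, 10)

M[1][2] = 3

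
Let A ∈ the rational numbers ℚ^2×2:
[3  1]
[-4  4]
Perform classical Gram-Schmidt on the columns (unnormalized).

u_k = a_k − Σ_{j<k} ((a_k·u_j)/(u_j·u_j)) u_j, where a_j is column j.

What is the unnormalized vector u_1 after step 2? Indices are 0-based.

u_1 = (64/25, 48/25)

Step 1: u_0 = a_0 = (3, -4).
Step 2: u_1 = a_1 − (-13/25)·u_0 = (64/25, 48/25).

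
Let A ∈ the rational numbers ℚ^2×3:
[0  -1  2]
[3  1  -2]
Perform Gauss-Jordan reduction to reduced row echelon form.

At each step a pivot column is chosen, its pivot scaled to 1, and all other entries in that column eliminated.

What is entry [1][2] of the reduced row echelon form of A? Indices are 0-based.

[1] R0 <-> R1
[1] R0 /= 3  ⇒  (1, 1/3, -2/3)
[2] R1 /= -1  ⇒  (0, 1, -2)
     R0 -= 1/3·R1  ⇒  (1, 0, 0)

M[1][2] = -2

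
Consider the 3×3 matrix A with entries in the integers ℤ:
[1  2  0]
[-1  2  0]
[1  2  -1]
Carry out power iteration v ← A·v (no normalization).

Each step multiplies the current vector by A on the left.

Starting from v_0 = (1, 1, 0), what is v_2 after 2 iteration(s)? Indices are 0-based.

v_2 = (5, -1, 2)

v_0 = (1, 1, 0).
v_1 = A·v_0 = (3, 1, 3).
v_2 = A·v_1 = (5, -1, 2).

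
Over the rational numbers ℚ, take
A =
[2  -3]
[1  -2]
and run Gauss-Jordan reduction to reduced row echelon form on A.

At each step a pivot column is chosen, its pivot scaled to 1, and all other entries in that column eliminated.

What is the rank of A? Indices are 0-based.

rank = 2

[1] R0 /= 2  ⇒  (1, -3/2)
     R1 -= 1·R0  ⇒  (0, -1/2)
[2] R1 /= -1/2  ⇒  (0, 1)
     R0 -= -3/2·R1  ⇒  (1, 0)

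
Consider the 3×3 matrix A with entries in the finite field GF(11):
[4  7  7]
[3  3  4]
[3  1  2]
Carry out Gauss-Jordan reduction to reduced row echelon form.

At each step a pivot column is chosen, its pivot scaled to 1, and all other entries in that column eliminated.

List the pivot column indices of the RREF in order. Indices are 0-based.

pivot columns: 0, 1, 2

pivot(0,0)=4: scale R0 → (1, 10, 10)
  clear (1,0): R1 −= (3)R0 → (0, 6, 7)
  clear (2,0): R2 −= (3)R0 → (0, 4, 5)
pivot(1,1)=6: scale R1 → (0, 1, 3)
  clear (0,1): R0 −= (10)R1 → (1, 0, 2)
  clear (2,1): R2 −= (4)R1 → (0, 0, 4)
pivot(2,2)=4: scale R2 → (0, 0, 1)
  clear (0,2): R0 −= (2)R2 → (1, 0, 0)
  clear (1,2): R1 −= (3)R2 → (0, 1, 0)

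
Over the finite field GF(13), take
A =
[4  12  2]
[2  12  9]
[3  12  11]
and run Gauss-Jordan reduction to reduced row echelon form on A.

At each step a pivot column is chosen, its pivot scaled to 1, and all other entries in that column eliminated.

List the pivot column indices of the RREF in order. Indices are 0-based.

pivot columns: 0, 1, 2

pivot(0,0)=4: scale R0 → (1, 3, 7)
  clear (1,0): R1 −= (2)R0 → (0, 6, 8)
  clear (2,0): R2 −= (3)R0 → (0, 3, 3)
pivot(1,1)=6: scale R1 → (0, 1, 10)
  clear (0,1): R0 −= (3)R1 → (1, 0, 3)
  clear (2,1): R2 −= (3)R1 → (0, 0, 12)
pivot(2,2)=12: scale R2 → (0, 0, 1)
  clear (0,2): R0 −= (3)R2 → (1, 0, 0)
  clear (1,2): R1 −= (10)R2 → (0, 1, 0)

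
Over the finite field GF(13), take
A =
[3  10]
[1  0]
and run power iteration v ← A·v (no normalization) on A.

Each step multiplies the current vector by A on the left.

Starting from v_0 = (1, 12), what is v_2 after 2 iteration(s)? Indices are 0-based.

v_2 = (2, 6)

v_0 = (1, 12).
v_1 = A·v_0 = (6, 1).
v_2 = A·v_1 = (2, 6).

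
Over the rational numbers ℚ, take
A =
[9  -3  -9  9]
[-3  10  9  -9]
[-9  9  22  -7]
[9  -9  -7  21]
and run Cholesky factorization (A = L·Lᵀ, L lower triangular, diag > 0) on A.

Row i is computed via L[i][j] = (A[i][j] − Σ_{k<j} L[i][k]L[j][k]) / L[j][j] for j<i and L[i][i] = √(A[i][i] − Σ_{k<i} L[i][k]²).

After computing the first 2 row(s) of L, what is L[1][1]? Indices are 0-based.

L[1][1] = 3

Step 1: L[0][0] = √(9) = 3.
  L[1][0] = (-3) / L[0][0] = -1.
Step 2: L[1][1] = √(9) = 3.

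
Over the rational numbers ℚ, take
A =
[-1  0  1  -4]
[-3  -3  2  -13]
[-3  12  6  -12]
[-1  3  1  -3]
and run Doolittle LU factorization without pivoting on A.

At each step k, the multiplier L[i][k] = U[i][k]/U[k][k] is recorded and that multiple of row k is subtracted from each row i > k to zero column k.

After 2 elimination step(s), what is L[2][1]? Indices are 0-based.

[col 0] pivot -1
  R1 -= 3*R0 → (0, -3, -1, -1)  (L[1][0] := 3)
  R2 -= 3*R0 → (0, 12, 3, 0)  (L[2][0] := 3)
  R3 -= 1*R0 → (0, 3, 0, 1)  (L[3][0] := 1)
[col 1] pivot -3
  R2 -= -4*R1 → (0, 0, -1, -4)  (L[2][1] := -4)
  R3 -= -1*R1 → (0, 0, -1, 0)  (L[3][1] := -1)

L[2][1] = -4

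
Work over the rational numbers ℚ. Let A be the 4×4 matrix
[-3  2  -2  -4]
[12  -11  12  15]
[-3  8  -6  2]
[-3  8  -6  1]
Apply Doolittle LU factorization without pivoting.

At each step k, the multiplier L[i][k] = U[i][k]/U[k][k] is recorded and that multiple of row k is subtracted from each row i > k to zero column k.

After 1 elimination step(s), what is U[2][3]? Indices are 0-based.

[col 0] pivot -3
  R1 -= -4*R0 → (0, -3, 4, -1)  (L[1][0] := -4)
  R2 -= 1*R0 → (0, 6, -4, 6)  (L[2][0] := 1)
  R3 -= 1*R0 → (0, 6, -4, 5)  (L[3][0] := 1)

U[2][3] = 6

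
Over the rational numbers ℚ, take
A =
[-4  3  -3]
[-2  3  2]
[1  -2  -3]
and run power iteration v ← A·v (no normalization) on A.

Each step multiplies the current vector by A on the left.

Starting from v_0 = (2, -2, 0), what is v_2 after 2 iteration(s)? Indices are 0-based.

v_2 = (8, 10, -12)

v_0 = (2, -2, 0).
v_1 = A·v_0 = (-14, -10, 6).
v_2 = A·v_1 = (8, 10, -12).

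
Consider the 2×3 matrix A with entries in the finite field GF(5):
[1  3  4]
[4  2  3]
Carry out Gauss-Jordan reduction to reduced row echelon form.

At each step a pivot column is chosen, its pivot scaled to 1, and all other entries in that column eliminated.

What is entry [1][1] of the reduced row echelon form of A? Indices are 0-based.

M[1][1] = 0

pivot(0,0)=1: scale R0 → (1, 3, 4)
  clear (1,0): R1 −= (4)R0 → (0, 0, 2)
col 1: no nonzero at/below row 1; advance.
pivot(1,2)=2: scale R1 → (0, 0, 1)
  clear (0,2): R0 −= (4)R1 → (1, 3, 0)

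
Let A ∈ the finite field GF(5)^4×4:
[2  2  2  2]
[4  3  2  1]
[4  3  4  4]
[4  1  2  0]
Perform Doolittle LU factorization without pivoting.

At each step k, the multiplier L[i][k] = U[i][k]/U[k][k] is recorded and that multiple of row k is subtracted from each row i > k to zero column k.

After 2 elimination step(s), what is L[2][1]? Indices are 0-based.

L[2][1] = 1

Step 1: pivot at (0,0) is 2.
  row1 ← row1 − (2)·row0  ⇒  L[1][0]=2, U row1=(0, 4, 3, 2)
  row2 ← row2 − (2)·row0  ⇒  L[2][0]=2, U row2=(0, 4, 0, 0)
  row3 ← row3 − (2)·row0  ⇒  L[3][0]=2, U row3=(0, 2, 3, 1)
Step 2: pivot at (1,1) is 4.
  row2 ← row2 − (1)·row1  ⇒  L[2][1]=1, U row2=(0, 0, 2, 3)
  row3 ← row3 − (3)·row1  ⇒  L[3][1]=3, U row3=(0, 0, 4, 0)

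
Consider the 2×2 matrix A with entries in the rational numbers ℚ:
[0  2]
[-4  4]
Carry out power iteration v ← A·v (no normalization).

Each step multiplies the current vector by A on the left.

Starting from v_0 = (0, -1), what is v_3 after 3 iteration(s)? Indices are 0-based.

v_3 = (-16, 0)

v_0 = (0, -1).
v_1 = A·v_0 = (-2, -4).
v_2 = A·v_1 = (-8, -8).
v_3 = A·v_2 = (-16, 0).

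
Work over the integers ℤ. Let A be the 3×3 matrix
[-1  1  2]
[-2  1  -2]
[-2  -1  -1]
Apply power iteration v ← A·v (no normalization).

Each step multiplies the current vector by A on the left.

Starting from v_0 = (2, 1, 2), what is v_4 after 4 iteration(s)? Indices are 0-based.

v_4 = (70, -127, -154)

v_0 = (2, 1, 2).
v_1 = A·v_0 = (3, -7, -7).
v_2 = A·v_1 = (-24, 1, 8).
v_3 = A·v_2 = (41, 33, 39).
v_4 = A·v_3 = (70, -127, -154).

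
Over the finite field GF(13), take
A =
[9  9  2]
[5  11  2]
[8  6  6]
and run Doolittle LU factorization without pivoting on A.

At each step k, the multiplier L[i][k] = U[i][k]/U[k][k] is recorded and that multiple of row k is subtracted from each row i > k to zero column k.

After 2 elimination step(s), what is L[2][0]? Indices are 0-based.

[col 0] pivot 9
  R1 -= 2*R0 → (0, 6, 11)  (L[1][0] := 2)
  R2 -= 11*R0 → (0, 11, 10)  (L[2][0] := 11)
[col 1] pivot 6
  R2 -= 4*R1 → (0, 0, 5)  (L[2][1] := 4)

L[2][0] = 11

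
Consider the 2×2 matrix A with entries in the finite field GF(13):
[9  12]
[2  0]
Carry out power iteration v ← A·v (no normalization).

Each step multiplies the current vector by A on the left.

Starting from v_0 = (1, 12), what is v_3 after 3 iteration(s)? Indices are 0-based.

v_0 = (1, 12).
v_1 = A·v_0 = (10, 2).
v_2 = A·v_1 = (10, 7).
v_3 = A·v_2 = (5, 7).

v_3 = (5, 7)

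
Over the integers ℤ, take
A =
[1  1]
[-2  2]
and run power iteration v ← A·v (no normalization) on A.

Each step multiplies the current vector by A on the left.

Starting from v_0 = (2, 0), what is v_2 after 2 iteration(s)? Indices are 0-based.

v_0 = (2, 0).
v_1 = A·v_0 = (2, -4).
v_2 = A·v_1 = (-2, -12).

v_2 = (-2, -12)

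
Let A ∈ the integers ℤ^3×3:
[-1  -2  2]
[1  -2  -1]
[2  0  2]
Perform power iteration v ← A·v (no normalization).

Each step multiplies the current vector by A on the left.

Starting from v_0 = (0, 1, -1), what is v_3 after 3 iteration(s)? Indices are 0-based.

v_3 = (-26, 14, -20)

v_0 = (0, 1, -1).
v_1 = A·v_0 = (-4, -1, -2).
v_2 = A·v_1 = (2, 0, -12).
v_3 = A·v_2 = (-26, 14, -20).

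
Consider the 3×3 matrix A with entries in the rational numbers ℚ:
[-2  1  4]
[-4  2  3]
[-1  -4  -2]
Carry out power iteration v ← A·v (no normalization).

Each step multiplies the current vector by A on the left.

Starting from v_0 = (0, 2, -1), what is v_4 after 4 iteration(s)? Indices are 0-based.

v_4 = (74, -7, -492)

v_0 = (0, 2, -1).
v_1 = A·v_0 = (-2, 1, -6).
v_2 = A·v_1 = (-19, -8, 10).
v_3 = A·v_2 = (70, 90, 31).
v_4 = A·v_3 = (74, -7, -492).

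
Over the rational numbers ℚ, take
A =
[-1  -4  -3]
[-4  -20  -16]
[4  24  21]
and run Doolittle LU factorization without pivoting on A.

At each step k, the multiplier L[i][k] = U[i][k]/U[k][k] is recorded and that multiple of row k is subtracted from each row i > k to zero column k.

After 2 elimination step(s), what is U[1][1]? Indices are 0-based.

k=0: U[0][0]=-1
  eliminate (1,0): mult=4, new row 1: (0, -4, -4); set L[1][0]=4
  eliminate (2,0): mult=-4, new row 2: (0, 8, 9); set L[2][0]=-4
k=1: U[1][1]=-4
  eliminate (2,1): mult=-2, new row 2: (0, 0, 1); set L[2][1]=-2

U[1][1] = -4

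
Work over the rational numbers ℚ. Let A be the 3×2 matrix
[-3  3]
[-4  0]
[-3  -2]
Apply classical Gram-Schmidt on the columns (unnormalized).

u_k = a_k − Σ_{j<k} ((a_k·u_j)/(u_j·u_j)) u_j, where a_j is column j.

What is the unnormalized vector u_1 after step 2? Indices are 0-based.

u_1 = (93/34, -6/17, -77/34)

Step 1: u_0 = a_0 = (-3, -4, -3).
Step 2: u_1 = a_1 − (-3/34)·u_0 = (93/34, -6/17, -77/34).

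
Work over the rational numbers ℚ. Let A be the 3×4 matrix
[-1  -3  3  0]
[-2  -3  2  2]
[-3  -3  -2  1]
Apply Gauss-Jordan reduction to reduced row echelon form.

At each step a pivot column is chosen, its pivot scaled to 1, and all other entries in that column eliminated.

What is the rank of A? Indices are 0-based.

step 1: normalize row 0 (÷-1) = (1, 3, -3, 0)
  row 1: subtract -2×row0 = (0, 3, -4, 2)
  row 2: subtract -3×row0 = (0, 6, -11, 1)
step 2: normalize row 1 (÷3) = (0, 1, -4/3, 2/3)
  row 0: subtract 3×row1 = (1, 0, 1, -2)
  row 2: subtract 6×row1 = (0, 0, -3, -3)
step 3: normalize row 2 (÷-3) = (0, 0, 1, 1)
  row 0: subtract 1×row2 = (1, 0, 0, -3)
  row 1: subtract -4/3×row2 = (0, 1, 0, 2)

rank = 3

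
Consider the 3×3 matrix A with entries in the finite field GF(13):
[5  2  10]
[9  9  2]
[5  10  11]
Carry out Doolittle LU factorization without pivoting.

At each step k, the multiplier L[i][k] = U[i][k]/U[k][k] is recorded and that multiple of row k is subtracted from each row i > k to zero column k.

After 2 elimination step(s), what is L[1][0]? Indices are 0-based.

Step 1: pivot at (0,0) is 5.
  row1 ← row1 − (7)·row0  ⇒  L[1][0]=7, U row1=(0, 8, 10)
  row2 ← row2 − (1)·row0  ⇒  L[2][0]=1, U row2=(0, 8, 1)
Step 2: pivot at (1,1) is 8.
  row2 ← row2 − (1)·row1  ⇒  L[2][1]=1, U row2=(0, 0, 4)

L[1][0] = 7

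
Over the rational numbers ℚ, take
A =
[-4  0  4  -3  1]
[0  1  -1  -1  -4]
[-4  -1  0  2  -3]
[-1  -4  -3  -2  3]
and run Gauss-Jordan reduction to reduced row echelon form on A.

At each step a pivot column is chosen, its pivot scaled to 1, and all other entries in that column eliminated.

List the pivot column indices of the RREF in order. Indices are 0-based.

step 1: normalize row 0 (÷-4) = (1, 0, -1, 3/4, -1/4)
  row 2: subtract -4×row0 = (0, -1, -4, 5, -4)
  row 3: subtract -1×row0 = (0, -4, -4, -5/4, 11/4)
step 2: normalize row 1 (÷1) = (0, 1, -1, -1, -4)
  row 2: subtract -1×row1 = (0, 0, -5, 4, -8)
  row 3: subtract -4×row1 = (0, 0, -8, -21/4, -53/4)
step 3: normalize row 2 (÷-5) = (0, 0, 1, -4/5, 8/5)
  row 0: subtract -1×row2 = (1, 0, 0, -1/20, 27/20)
  row 1: subtract -1×row2 = (0, 1, 0, -9/5, -12/5)
  row 3: subtract -8×row2 = (0, 0, 0, -233/20, -9/20)
step 4: normalize row 3 (÷-233/20) = (0, 0, 0, 1, 9/233)
  row 0: subtract -1/20×row3 = (1, 0, 0, 0, 315/233)
  row 1: subtract -9/5×row3 = (0, 1, 0, 0, -543/233)
  row 2: subtract -4/5×row3 = (0, 0, 1, 0, 380/233)

pivot columns: 0, 1, 2, 3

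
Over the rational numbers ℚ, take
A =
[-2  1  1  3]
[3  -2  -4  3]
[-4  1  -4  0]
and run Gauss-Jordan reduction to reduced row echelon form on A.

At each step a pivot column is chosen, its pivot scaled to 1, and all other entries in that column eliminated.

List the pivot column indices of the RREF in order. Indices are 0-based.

pivot columns: 0, 1, 2

pivot(0,0)=-2: scale R0 → (1, -1/2, -1/2, -3/2)
  clear (1,0): R1 −= (3)R0 → (0, -1/2, -5/2, 15/2)
  clear (2,0): R2 −= (-4)R0 → (0, -1, -6, -6)
pivot(1,1)=-1/2: scale R1 → (0, 1, 5, -15)
  clear (0,1): R0 −= (-1/2)R1 → (1, 0, 2, -9)
  clear (2,1): R2 −= (-1)R1 → (0, 0, -1, -21)
pivot(2,2)=-1: scale R2 → (0, 0, 1, 21)
  clear (0,2): R0 −= (2)R2 → (1, 0, 0, -51)
  clear (1,2): R1 −= (5)R2 → (0, 1, 0, -120)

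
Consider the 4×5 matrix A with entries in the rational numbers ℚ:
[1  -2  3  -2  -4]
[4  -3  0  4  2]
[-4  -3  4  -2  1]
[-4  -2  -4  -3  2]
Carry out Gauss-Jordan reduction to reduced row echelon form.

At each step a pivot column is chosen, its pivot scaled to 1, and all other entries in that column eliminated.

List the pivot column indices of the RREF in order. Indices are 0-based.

pivot columns: 0, 1, 2, 3

pivot(0,0)=1: scale R0 → (1, -2, 3, -2, -4)
  clear (1,0): R1 −= (4)R0 → (0, 5, -12, 12, 18)
  clear (2,0): R2 −= (-4)R0 → (0, -11, 16, -10, -15)
  clear (3,0): R3 −= (-4)R0 → (0, -10, 8, -11, -14)
pivot(1,1)=5: scale R1 → (0, 1, -12/5, 12/5, 18/5)
  clear (0,1): R0 −= (-2)R1 → (1, 0, -9/5, 14/5, 16/5)
  clear (2,1): R2 −= (-11)R1 → (0, 0, -52/5, 82/5, 123/5)
  clear (3,1): R3 −= (-10)R1 → (0, 0, -16, 13, 22)
pivot(2,2)=-52/5: scale R2 → (0, 0, 1, -41/26, -123/52)
  clear (0,2): R0 −= (-9/5)R2 → (1, 0, 0, -1/26, -55/52)
  clear (1,2): R1 −= (-12/5)R2 → (0, 1, 0, -18/13, -27/13)
  clear (3,2): R3 −= (-16)R2 → (0, 0, 0, -159/13, -206/13)
pivot(3,3)=-159/13: scale R3 → (0, 0, 0, 1, 206/159)
  clear (0,3): R0 −= (-1/26)R3 → (1, 0, 0, 0, -641/636)
  clear (1,3): R1 −= (-18/13)R3 → (0, 1, 0, 0, -15/53)
  clear (2,3): R2 −= (-41/26)R3 → (0, 0, 1, 0, -205/636)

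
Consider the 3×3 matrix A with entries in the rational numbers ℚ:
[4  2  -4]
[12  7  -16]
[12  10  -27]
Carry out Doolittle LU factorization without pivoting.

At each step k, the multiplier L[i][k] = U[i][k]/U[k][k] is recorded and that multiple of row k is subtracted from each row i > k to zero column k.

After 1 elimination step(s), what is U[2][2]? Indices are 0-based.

k=0: U[0][0]=4
  eliminate (1,0): mult=3, new row 1: (0, 1, -4); set L[1][0]=3
  eliminate (2,0): mult=3, new row 2: (0, 4, -15); set L[2][0]=3

U[2][2] = -15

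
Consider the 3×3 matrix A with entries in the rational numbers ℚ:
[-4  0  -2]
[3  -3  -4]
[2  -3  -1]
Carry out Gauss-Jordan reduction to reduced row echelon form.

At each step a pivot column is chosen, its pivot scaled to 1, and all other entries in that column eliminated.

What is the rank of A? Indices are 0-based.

rank = 3

step 1: normalize row 0 (÷-4) = (1, 0, 1/2)
  row 1: subtract 3×row0 = (0, -3, -11/2)
  row 2: subtract 2×row0 = (0, -3, -2)
step 2: normalize row 1 (÷-3) = (0, 1, 11/6)
  row 2: subtract -3×row1 = (0, 0, 7/2)
step 3: normalize row 2 (÷7/2) = (0, 0, 1)
  row 0: subtract 1/2×row2 = (1, 0, 0)
  row 1: subtract 11/6×row2 = (0, 1, 0)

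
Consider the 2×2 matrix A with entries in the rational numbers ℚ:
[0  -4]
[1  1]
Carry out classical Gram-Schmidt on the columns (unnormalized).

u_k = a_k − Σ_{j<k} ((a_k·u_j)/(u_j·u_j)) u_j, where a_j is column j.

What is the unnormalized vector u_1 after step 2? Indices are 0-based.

Step 1: u_0 = a_0 = (0, 1).
Step 2: u_1 = a_1 − (1)·u_0 = (-4, 0).

u_1 = (-4, 0)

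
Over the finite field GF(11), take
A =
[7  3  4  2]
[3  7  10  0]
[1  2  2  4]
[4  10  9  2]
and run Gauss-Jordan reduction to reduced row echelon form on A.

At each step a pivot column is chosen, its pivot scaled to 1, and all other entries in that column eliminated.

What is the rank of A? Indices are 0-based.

step 1: normalize row 0 (÷7) = (1, 2, 10, 5)
  row 1: subtract 3×row0 = (0, 1, 2, 7)
  row 2: subtract 1×row0 = (0, 0, 3, 10)
  row 3: subtract 4×row0 = (0, 2, 2, 4)
step 2: normalize row 1 (÷1) = (0, 1, 2, 7)
  row 0: subtract 2×row1 = (1, 0, 6, 2)
  row 3: subtract 2×row1 = (0, 0, 9, 1)
step 3: normalize row 2 (÷3) = (0, 0, 1, 7)
  row 0: subtract 6×row2 = (1, 0, 0, 4)
  row 1: subtract 2×row2 = (0, 1, 0, 4)
  row 3: subtract 9×row2 = (0, 0, 0, 4)
step 4: normalize row 3 (÷4) = (0, 0, 0, 1)
  row 0: subtract 4×row3 = (1, 0, 0, 0)
  row 1: subtract 4×row3 = (0, 1, 0, 0)
  row 2: subtract 7×row3 = (0, 0, 1, 0)

rank = 4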